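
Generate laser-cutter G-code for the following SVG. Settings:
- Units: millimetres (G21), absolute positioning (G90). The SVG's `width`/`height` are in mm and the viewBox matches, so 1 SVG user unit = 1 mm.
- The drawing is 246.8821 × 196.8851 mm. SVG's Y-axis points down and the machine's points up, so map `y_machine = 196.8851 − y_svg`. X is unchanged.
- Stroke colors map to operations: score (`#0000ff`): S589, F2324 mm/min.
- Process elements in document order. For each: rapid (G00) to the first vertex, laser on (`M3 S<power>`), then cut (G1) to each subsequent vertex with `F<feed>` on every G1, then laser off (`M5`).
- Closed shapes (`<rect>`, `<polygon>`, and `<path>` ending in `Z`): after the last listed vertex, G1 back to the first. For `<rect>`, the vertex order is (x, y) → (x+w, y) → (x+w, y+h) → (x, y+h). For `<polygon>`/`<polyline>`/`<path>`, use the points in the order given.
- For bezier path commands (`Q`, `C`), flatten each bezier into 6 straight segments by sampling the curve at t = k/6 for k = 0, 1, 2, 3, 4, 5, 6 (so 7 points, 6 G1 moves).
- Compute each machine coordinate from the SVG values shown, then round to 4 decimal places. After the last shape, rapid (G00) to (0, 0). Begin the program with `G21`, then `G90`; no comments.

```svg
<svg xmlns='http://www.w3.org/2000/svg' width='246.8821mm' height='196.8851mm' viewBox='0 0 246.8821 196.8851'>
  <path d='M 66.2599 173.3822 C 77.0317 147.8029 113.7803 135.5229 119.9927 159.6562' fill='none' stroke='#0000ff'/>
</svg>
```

1 u = 1 mm; y_m = 196.8851 − y.

[1] `<path>` cubic bezier, #0000ff→score S589 F2324: (66.2599,23.5029) → (73.5489,35.0773) → (83.5976,43.7930) → (94.8361,49.0081) → (105.6946,50.0805) → (114.6035,46.3681) → (119.9927,37.2289)

G21
G90
G00 X66.2599 Y23.5029
M3 S589
G1 X73.5489 Y35.0773 F2324
G1 X83.5976 Y43.7930 F2324
G1 X94.8361 Y49.0081 F2324
G1 X105.6946 Y50.0805 F2324
G1 X114.6035 Y46.3681 F2324
G1 X119.9927 Y37.2289 F2324
M5
G00 X0.0000 Y0.0000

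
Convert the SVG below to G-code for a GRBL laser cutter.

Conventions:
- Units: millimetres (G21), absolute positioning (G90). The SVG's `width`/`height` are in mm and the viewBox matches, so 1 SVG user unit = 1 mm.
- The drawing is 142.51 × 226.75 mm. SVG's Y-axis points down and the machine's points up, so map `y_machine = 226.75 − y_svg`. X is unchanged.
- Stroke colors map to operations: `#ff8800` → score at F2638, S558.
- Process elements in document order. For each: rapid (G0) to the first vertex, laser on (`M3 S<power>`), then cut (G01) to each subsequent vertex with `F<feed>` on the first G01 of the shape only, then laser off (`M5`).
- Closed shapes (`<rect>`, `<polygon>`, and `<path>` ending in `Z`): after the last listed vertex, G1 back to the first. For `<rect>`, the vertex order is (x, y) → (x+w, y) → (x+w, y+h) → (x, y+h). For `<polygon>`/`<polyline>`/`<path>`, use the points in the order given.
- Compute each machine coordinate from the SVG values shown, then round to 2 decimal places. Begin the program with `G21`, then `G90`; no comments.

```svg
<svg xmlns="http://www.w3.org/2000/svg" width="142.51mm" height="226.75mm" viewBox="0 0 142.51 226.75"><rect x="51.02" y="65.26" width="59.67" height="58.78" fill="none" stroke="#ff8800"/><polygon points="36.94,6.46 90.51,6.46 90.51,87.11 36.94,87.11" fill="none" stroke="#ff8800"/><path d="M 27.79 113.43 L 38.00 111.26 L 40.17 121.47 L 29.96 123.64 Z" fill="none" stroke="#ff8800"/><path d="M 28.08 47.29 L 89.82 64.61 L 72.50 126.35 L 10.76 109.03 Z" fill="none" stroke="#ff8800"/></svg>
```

Since the viewBox matches the mm dimensions, user units are millimetres directly. The only transform is the Y-flip y_m = 226.75 − y_svg.

Shape 1 is a rectangle drawn with `<rect>`. Its stroke #ff8800 means score at S558, F2638. After flipping Y the toolpath is (51.02,161.49) → (110.69,161.49) → (110.69,102.71) → (51.02,102.71) → (51.02,161.49), returning to the start.

Shape 2 is a rectangle drawn with `<polygon>`. Its stroke #ff8800 means score at S558, F2638. After flipping Y the toolpath is (36.94,220.29) → (90.51,220.29) → (90.51,139.64) → (36.94,139.64) → (36.94,220.29), returning to the start.

Shape 3 is a regular polygon drawn with `<path>`. Its stroke #ff8800 means score at S558, F2638. After flipping Y the toolpath is (27.79,113.32) → (38.00,115.49) → (40.17,105.28) → (29.96,103.11) → (27.79,113.32), returning to the start.

Shape 4 is a regular polygon drawn with `<path>`. Its stroke #ff8800 means score at S558, F2638. After flipping Y the toolpath is (28.08,179.46) → (89.82,162.14) → (72.50,100.40) → (10.76,117.72) → (28.08,179.46), returning to the start.

G21
G90
G0 X51.02 Y161.49
M3 S558
G01 X110.69 Y161.49 F2638
G01 X110.69 Y102.71
G01 X51.02 Y102.71
G01 X51.02 Y161.49
M5
G0 X36.94 Y220.29
M3 S558
G01 X90.51 Y220.29 F2638
G01 X90.51 Y139.64
G01 X36.94 Y139.64
G01 X36.94 Y220.29
M5
G0 X27.79 Y113.32
M3 S558
G01 X38.00 Y115.49 F2638
G01 X40.17 Y105.28
G01 X29.96 Y103.11
G01 X27.79 Y113.32
M5
G0 X28.08 Y179.46
M3 S558
G01 X89.82 Y162.14 F2638
G01 X72.50 Y100.40
G01 X10.76 Y117.72
G01 X28.08 Y179.46
M5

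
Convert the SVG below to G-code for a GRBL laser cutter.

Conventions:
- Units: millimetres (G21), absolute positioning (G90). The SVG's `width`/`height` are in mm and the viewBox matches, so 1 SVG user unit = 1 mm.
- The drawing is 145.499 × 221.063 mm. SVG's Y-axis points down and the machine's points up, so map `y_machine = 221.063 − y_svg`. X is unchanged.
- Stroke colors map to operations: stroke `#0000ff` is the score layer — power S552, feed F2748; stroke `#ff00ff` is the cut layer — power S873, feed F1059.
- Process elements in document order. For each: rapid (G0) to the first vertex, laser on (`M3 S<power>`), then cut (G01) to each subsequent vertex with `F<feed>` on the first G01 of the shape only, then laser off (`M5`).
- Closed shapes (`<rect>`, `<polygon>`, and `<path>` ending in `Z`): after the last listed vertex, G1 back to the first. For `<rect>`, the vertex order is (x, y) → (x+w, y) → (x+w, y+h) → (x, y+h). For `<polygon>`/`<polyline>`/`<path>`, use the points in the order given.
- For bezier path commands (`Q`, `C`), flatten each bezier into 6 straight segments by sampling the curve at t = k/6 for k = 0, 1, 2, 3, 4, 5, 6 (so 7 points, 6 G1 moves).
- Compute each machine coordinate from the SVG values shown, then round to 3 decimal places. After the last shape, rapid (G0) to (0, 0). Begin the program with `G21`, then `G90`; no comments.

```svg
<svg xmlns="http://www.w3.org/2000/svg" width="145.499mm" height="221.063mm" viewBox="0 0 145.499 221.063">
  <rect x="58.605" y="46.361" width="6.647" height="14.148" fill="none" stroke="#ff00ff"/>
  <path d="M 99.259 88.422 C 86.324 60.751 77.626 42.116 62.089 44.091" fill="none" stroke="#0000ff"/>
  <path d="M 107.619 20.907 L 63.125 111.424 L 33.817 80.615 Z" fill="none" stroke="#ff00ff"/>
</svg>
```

1 u = 1 mm; y_m = 221.063 − y.

[1] `<rect>` rectangle, #ff00ff→cut S873 F1059: (58.605,174.702) → (65.252,174.702) → (65.252,160.554) → (58.605,160.554) → (58.605,174.702) (closed)

[2] `<path>` cubic bezier, #0000ff→score S552 F2748: (99.259,132.641) → (93.093,145.670) → (87.326,156.871) → (81.650,165.924) → (75.757,172.506) → (69.339,176.296) → (62.089,176.972)

[3] `<path>` closed polygon, #ff00ff→cut S873 F1059: (107.619,200.156) → (63.125,109.639) → (33.817,140.448) → (107.619,200.156) (closed)

G21
G90
G0 X58.605 Y174.702
M3 S873
G01 X65.252 Y174.702 F1059
G01 X65.252 Y160.554
G01 X58.605 Y160.554
G01 X58.605 Y174.702
M5
G0 X99.259 Y132.641
M3 S552
G01 X93.093 Y145.670 F2748
G01 X87.326 Y156.871
G01 X81.650 Y165.924
G01 X75.757 Y172.506
G01 X69.339 Y176.296
G01 X62.089 Y176.972
M5
G0 X107.619 Y200.156
M3 S873
G01 X63.125 Y109.639 F1059
G01 X33.817 Y140.448
G01 X107.619 Y200.156
M5
G0 X0.000 Y0.000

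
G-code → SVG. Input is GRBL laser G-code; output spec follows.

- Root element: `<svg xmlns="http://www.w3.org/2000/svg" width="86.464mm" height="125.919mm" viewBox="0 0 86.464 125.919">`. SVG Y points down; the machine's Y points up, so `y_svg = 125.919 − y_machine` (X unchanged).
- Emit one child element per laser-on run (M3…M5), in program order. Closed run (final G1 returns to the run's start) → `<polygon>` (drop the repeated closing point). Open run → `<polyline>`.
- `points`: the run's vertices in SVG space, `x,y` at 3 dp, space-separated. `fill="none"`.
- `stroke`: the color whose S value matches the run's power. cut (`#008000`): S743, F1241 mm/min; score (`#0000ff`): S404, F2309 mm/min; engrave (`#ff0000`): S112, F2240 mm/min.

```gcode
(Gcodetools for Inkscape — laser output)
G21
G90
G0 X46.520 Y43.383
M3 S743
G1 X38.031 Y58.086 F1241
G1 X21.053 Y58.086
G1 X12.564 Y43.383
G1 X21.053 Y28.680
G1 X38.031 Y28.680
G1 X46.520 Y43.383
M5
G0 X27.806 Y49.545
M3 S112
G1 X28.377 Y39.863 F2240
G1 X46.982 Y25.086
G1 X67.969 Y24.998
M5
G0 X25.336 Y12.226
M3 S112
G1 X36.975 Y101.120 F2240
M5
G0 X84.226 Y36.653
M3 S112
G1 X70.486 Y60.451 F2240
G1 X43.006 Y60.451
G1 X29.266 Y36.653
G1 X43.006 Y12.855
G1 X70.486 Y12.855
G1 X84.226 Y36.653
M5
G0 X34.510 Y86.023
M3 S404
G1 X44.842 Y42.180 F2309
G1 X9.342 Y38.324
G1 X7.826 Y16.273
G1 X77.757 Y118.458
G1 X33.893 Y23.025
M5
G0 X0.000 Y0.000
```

<svg xmlns="http://www.w3.org/2000/svg" width="86.464mm" height="125.919mm" viewBox="0 0 86.464 125.919">
  <polygon points="46.520,82.536 38.031,67.833 21.053,67.833 12.564,82.536 21.053,97.239 38.031,97.239" fill="none" stroke="#008000"/>
  <polyline points="27.806,76.374 28.377,86.056 46.982,100.833 67.969,100.921" fill="none" stroke="#ff0000"/>
  <polyline points="25.336,113.693 36.975,24.799" fill="none" stroke="#ff0000"/>
  <polygon points="84.226,89.266 70.486,65.468 43.006,65.468 29.266,89.266 43.006,113.064 70.486,113.064" fill="none" stroke="#ff0000"/>
  <polyline points="34.510,39.896 44.842,83.739 9.342,87.595 7.826,109.646 77.757,7.461 33.893,102.894" fill="none" stroke="#0000ff"/>
</svg>

Each laser-on run becomes one SVG element. Flip Y back into SVG space with y_svg = 125.919 − y_machine.

Run 1: the run's S743 means `#008000` (cut). The run returns to its start, so emit a `<polygon>` with points (Y-flipped): 46.520,82.536 38.031,67.833 21.053,67.833 12.564,82.536 21.053,97.239 38.031,97.239.

Run 2: power S112 maps to stroke `#ff0000` (engrave). The run is open, so emit a `<polyline>` with points (Y-flipped): 27.806,76.374 28.377,86.056 46.982,100.833 67.969,100.921.

Run 3: the run's S112 means `#ff0000` (engrave). The run is open, so emit a `<polyline>` with points (Y-flipped): 25.336,113.693 36.975,24.799.

Run 4: S112 ⇒ engrave layer `#ff0000`. The run returns to its start, so emit a `<polygon>` with points (Y-flipped): 84.226,89.266 70.486,65.468 43.006,65.468 29.266,89.266 43.006,113.064 70.486,113.064.

Run 5: the run's S404 means `#0000ff` (score). The run is open, so emit a `<polyline>` with points (Y-flipped): 34.510,39.896 44.842,83.739 9.342,87.595 7.826,109.646 77.757,7.461 33.893,102.894.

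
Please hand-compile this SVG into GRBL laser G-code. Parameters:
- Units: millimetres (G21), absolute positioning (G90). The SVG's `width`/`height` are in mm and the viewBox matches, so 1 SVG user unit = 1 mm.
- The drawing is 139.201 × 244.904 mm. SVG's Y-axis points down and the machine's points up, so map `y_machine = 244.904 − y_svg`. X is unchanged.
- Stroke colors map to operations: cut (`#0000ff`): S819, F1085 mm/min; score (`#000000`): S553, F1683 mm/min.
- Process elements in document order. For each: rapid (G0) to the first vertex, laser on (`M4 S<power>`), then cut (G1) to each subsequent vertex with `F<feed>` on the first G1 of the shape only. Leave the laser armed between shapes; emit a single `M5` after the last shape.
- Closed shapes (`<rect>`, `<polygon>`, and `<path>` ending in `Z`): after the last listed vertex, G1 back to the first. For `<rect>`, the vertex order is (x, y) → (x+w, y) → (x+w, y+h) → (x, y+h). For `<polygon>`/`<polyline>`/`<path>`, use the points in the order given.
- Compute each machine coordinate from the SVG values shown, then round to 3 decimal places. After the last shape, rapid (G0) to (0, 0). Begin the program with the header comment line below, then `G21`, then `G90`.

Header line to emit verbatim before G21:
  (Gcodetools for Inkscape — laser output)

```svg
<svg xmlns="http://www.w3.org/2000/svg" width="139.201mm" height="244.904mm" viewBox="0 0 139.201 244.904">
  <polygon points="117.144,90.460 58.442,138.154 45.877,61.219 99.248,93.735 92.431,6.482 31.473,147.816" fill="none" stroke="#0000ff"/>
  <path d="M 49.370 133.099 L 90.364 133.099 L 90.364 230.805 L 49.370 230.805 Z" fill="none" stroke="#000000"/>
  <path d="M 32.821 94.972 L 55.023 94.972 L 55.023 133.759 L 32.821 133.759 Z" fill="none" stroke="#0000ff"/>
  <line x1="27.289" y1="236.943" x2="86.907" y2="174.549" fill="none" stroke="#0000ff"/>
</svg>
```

1 u = 1 mm; y_m = 244.904 − y.

[1] `<polygon>` closed polygon, #0000ff→cut S819 F1085: (117.144,154.444) → (58.442,106.750) → (45.877,183.685) → (99.248,151.169) → (92.431,238.422) → (31.473,97.088) → (117.144,154.444) (closed)

[2] `<path>` rectangle, #000000→score S553 F1683: (49.370,111.805) → (90.364,111.805) → (90.364,14.099) → (49.370,14.099) → (49.370,111.805) (closed)

[3] `<path>` rectangle, #0000ff→cut S819 F1085: (32.821,149.932) → (55.023,149.932) → (55.023,111.145) → (32.821,111.145) → (32.821,149.932) (closed)

[4] `<line>` line segment, #0000ff→cut S819 F1085: (27.289,7.961) → (86.907,70.355)

(Gcodetools for Inkscape — laser output)
G21
G90
G0 X117.144 Y154.444
M4 S819
G1 X58.442 Y106.750 F1085
G1 X45.877 Y183.685
G1 X99.248 Y151.169
G1 X92.431 Y238.422
G1 X31.473 Y97.088
G1 X117.144 Y154.444
G0 X49.370 Y111.805
M4 S553
G1 X90.364 Y111.805 F1683
G1 X90.364 Y14.099
G1 X49.370 Y14.099
G1 X49.370 Y111.805
G0 X32.821 Y149.932
M4 S819
G1 X55.023 Y149.932 F1085
G1 X55.023 Y111.145
G1 X32.821 Y111.145
G1 X32.821 Y149.932
G0 X27.289 Y7.961
M4 S819
G1 X86.907 Y70.355 F1085
M5
G0 X0.000 Y0.000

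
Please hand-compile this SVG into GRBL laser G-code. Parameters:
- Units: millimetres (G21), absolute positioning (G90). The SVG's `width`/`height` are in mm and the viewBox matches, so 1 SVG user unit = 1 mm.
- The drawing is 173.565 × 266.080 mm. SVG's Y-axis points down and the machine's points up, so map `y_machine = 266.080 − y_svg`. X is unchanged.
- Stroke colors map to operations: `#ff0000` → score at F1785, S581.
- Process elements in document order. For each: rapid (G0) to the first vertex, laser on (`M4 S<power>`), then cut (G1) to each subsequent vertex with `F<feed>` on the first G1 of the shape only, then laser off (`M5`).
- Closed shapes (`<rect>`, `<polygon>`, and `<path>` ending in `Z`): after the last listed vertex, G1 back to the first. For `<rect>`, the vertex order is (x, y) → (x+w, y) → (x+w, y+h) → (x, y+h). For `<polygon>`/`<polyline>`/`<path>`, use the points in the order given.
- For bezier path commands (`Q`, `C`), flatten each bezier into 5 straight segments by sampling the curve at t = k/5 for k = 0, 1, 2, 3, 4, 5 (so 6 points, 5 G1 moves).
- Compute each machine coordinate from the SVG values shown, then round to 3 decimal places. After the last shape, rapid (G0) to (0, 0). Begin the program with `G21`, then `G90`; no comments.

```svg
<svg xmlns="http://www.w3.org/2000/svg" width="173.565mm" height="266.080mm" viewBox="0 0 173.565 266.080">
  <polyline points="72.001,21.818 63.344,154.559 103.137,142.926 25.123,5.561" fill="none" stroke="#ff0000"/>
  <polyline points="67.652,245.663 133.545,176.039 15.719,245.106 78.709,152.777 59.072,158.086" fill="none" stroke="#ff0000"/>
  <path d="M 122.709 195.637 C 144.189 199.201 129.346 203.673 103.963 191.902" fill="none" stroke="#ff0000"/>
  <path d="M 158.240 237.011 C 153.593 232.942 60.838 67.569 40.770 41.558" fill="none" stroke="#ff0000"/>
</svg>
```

viewBox `0 0 173.565 266.080` with mm width/height → 1 unit = 1 mm. Flip: y_m = 266.080 − y_svg.

**Shape 1** — `<polyline>` open polyline, stroke `#ff0000` → score (S581, F1785). Machine vertices: (72.001,244.262) → (63.344,111.521) → (103.137,123.154) → (25.123,260.519). Open path.

**Shape 2** — `<polyline>` open polyline, stroke `#ff0000` → score (S581, F1785). Machine vertices: (67.652,20.417) → (133.545,90.041) → (15.719,20.974) → (78.709,113.303) → (59.072,107.994). Open path.

**Shape 3** — `<path>` cubic bezier, stroke `#ff0000` → score (S581, F1785). Control points (SVG): P0=(122.709,195.637), P1=(144.189,199.201), P2=(129.346,203.673), P3=(103.963,191.902); sampled at t=k/5. Machine vertices: (122.709,70.443) → (131.445,68.333) → (132.700,66.828) → (127.713,66.752) → (117.722,68.927) → (103.963,74.178). Open path.

**Shape 4** — `<path>` cubic bezier, stroke `#ff0000` → score (S581, F1785). Control points (SVG): P0=(158.240,237.011), P1=(153.593,232.942), P2=(60.838,67.569), P3=(40.770,41.558); sampled at t=k/5. Machine vertices: (158.240,29.069) → (146.165,48.462) → (120.663,92.135) → (89.450,145.658) → (60.247,194.597) → (40.770,224.522). Open path.

G21
G90
G0 X72.001 Y244.262
M4 S581
G1 X63.344 Y111.521 F1785
G1 X103.137 Y123.154
G1 X25.123 Y260.519
M5
G0 X67.652 Y20.417
M4 S581
G1 X133.545 Y90.041 F1785
G1 X15.719 Y20.974
G1 X78.709 Y113.303
G1 X59.072 Y107.994
M5
G0 X122.709 Y70.443
M4 S581
G1 X131.445 Y68.333 F1785
G1 X132.700 Y66.828
G1 X127.713 Y66.752
G1 X117.722 Y68.927
G1 X103.963 Y74.178
M5
G0 X158.240 Y29.069
M4 S581
G1 X146.165 Y48.462 F1785
G1 X120.663 Y92.135
G1 X89.450 Y145.658
G1 X60.247 Y194.597
G1 X40.770 Y224.522
M5
G0 X0.000 Y0.000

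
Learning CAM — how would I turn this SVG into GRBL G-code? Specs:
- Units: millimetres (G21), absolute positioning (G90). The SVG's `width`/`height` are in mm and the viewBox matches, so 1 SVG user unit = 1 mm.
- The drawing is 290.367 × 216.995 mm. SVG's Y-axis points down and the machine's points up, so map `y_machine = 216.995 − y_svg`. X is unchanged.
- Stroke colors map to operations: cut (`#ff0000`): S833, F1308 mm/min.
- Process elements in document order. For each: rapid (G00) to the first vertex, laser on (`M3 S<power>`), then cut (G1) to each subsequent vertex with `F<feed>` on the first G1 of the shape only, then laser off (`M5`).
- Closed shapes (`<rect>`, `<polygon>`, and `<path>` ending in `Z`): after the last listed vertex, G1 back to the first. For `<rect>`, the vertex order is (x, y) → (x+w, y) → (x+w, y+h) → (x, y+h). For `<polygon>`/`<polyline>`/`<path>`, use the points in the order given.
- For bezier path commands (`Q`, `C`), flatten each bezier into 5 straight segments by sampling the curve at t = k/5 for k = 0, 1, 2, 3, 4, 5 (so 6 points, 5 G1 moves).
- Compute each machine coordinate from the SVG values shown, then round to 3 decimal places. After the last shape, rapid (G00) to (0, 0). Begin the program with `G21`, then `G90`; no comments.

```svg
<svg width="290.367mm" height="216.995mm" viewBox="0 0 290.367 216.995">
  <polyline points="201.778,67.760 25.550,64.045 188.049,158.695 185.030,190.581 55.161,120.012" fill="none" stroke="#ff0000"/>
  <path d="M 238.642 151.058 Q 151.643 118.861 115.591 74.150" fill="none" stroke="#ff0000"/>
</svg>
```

1 u = 1 mm; y_m = 216.995 − y.

[1] `<polyline>` open polyline, #ff0000→cut S833 F1308: (201.778,149.235) → (25.550,152.950) → (188.049,58.300) → (185.030,26.414) → (55.161,96.983)

[2] `<path>` quadratic bezier, #ff0000→cut S833 F1308: (238.642,65.937) → (205.880,79.316) → (177.194,93.697) → (152.584,109.078) → (132.050,125.461) → (115.591,142.845)

G21
G90
G00 X201.778 Y149.235
M3 S833
G1 X25.550 Y152.950 F1308
G1 X188.049 Y58.300
G1 X185.030 Y26.414
G1 X55.161 Y96.983
M5
G00 X238.642 Y65.937
M3 S833
G1 X205.880 Y79.316 F1308
G1 X177.194 Y93.697
G1 X152.584 Y109.078
G1 X132.050 Y125.461
G1 X115.591 Y142.845
M5
G00 X0.000 Y0.000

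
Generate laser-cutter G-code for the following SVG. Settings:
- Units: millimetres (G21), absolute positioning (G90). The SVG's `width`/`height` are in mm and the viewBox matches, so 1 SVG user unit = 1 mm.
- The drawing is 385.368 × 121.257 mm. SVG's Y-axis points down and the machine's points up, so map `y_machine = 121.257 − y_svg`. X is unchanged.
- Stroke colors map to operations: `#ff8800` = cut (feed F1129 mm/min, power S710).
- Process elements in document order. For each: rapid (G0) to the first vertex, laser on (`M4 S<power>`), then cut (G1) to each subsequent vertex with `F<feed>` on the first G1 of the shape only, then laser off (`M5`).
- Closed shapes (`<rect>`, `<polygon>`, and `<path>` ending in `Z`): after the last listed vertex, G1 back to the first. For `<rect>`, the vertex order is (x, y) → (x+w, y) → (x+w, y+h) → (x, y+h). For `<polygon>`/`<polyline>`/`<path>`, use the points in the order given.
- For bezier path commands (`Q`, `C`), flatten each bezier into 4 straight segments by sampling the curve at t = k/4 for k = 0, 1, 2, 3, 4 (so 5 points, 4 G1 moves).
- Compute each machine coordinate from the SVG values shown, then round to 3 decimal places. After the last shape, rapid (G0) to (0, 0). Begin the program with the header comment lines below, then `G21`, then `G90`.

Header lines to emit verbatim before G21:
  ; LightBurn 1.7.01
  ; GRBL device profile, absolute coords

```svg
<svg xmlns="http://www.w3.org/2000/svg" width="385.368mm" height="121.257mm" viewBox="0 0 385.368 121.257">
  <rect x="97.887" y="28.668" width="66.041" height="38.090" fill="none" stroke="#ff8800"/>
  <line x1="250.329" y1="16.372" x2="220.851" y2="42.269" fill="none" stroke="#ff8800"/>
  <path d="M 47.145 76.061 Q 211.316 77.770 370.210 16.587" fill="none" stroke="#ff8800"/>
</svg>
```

; LightBurn 1.7.01
; GRBL device profile, absolute coords
G21
G90
G0 X97.887 Y92.589
M4 S710
G1 X163.928 Y92.589 F1129
G1 X163.928 Y54.499
G1 X97.887 Y54.499
G1 X97.887 Y92.589
M5
G0 X250.329 Y104.885
M4 S710
G1 X220.851 Y78.988 F1129
M5
G0 X47.145 Y45.196
M4 S710
G1 X128.901 Y48.272 F1129
G1 X209.997 Y59.210
G1 X290.433 Y78.009
G1 X370.210 Y104.670
M5
G0 X0.000 Y0.000

1 u = 1 mm; y_m = 121.257 − y.

[1] `<rect>` rectangle, #ff8800→cut S710 F1129: (97.887,92.589) → (163.928,92.589) → (163.928,54.499) → (97.887,54.499) → (97.887,92.589) (closed)

[2] `<line>` line segment, #ff8800→cut S710 F1129: (250.329,104.885) → (220.851,78.988)

[3] `<path>` quadratic bezier, #ff8800→cut S710 F1129: (47.145,45.196) → (128.901,48.272) → (209.997,59.210) → (290.433,78.009) → (370.210,104.670)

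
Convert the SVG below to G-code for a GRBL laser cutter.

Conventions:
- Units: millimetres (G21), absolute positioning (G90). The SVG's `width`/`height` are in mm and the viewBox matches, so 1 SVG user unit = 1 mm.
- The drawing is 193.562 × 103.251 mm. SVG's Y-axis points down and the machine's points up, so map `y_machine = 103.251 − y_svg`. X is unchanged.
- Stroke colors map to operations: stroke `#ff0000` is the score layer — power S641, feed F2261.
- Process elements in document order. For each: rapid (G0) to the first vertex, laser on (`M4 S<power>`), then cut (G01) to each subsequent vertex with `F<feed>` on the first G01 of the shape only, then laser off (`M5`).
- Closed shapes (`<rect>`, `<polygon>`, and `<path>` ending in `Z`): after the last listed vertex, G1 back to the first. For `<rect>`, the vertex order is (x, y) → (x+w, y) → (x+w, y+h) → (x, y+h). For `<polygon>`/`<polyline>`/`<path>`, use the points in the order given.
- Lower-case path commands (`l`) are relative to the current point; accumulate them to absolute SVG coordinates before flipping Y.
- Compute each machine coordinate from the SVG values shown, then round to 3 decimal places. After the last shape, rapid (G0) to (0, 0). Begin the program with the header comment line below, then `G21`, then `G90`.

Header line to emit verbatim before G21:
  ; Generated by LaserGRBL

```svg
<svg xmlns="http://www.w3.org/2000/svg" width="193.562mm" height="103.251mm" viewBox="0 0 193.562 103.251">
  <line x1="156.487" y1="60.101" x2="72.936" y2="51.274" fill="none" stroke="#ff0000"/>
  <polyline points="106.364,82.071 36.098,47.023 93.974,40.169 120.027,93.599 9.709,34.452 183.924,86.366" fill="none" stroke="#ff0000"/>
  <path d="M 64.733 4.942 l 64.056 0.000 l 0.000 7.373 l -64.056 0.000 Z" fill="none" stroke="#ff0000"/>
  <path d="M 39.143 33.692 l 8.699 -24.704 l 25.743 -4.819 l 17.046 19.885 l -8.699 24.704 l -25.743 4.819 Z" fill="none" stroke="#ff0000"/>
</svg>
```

viewBox `0 0 193.562 103.251` with mm width/height → 1 unit = 1 mm. Flip: y_m = 103.251 − y_svg.

**Shape 1** — `<line>` line segment, stroke `#ff0000` → score (S641, F2261). Machine vertices: (156.487,43.150) → (72.936,51.977). Open path.

**Shape 2** — `<polyline>` open polyline, stroke `#ff0000` → score (S641, F2261). Machine vertices: (106.364,21.180) → (36.098,56.228) → (93.974,63.082) → (120.027,9.652) → (9.709,68.799) → (183.924,16.885). Open path.

**Shape 3** — `<path>` rectangle, stroke `#ff0000` → score (S641, F2261). Machine vertices: (64.733,98.309) → (128.789,98.309) → (128.789,90.936) → (64.733,90.936) → (64.733,98.309). Closed: final G1 returns to the first vertex.

**Shape 4** — `<path>` regular polygon, stroke `#ff0000` → score (S641, F2261). Machine vertices: (39.143,69.559) → (47.842,94.263) → (73.585,99.082) → (90.631,79.197) → (81.932,54.493) → (56.189,49.674) → (39.143,69.559). Closed: final G1 returns to the first vertex.

; Generated by LaserGRBL
G21
G90
G0 X156.487 Y43.150
M4 S641
G01 X72.936 Y51.977 F2261
M5
G0 X106.364 Y21.180
M4 S641
G01 X36.098 Y56.228 F2261
G01 X93.974 Y63.082
G01 X120.027 Y9.652
G01 X9.709 Y68.799
G01 X183.924 Y16.885
M5
G0 X64.733 Y98.309
M4 S641
G01 X128.789 Y98.309 F2261
G01 X128.789 Y90.936
G01 X64.733 Y90.936
G01 X64.733 Y98.309
M5
G0 X39.143 Y69.559
M4 S641
G01 X47.842 Y94.263 F2261
G01 X73.585 Y99.082
G01 X90.631 Y79.197
G01 X81.932 Y54.493
G01 X56.189 Y49.674
G01 X39.143 Y69.559
M5
G0 X0.000 Y0.000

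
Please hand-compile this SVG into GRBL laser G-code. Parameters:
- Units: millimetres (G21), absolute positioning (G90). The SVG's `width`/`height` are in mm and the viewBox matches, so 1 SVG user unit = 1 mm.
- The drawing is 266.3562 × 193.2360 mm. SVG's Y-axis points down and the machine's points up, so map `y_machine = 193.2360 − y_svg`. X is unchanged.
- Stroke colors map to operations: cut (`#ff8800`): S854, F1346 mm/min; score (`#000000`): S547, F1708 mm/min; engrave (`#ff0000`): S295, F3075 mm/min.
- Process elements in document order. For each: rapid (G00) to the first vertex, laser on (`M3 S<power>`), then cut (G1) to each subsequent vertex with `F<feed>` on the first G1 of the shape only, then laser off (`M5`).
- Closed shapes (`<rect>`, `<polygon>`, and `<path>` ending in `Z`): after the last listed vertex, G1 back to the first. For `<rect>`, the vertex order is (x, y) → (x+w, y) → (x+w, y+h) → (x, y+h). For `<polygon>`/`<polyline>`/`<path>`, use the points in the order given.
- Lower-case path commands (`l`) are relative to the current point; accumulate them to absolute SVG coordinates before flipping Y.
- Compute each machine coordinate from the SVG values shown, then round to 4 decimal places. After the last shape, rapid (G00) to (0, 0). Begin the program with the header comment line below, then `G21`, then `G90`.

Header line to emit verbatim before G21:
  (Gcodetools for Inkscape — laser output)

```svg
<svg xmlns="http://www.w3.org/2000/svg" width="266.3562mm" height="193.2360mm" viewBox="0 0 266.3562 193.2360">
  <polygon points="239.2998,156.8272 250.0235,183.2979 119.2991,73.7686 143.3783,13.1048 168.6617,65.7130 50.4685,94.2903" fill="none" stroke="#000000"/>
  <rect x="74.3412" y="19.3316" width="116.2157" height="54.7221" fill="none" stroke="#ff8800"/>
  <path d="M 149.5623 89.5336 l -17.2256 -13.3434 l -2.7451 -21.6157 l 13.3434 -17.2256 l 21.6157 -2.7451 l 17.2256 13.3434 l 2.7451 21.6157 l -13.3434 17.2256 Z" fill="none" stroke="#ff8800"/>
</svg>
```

viewBox `0 0 266.3562 193.2360` with mm width/height → 1 unit = 1 mm. Flip: y_m = 193.2360 − y_svg.

**Shape 1** — `<polygon>` closed polygon, stroke `#000000` → score (S547, F1708). Machine vertices: (239.2998,36.4088) → (250.0235,9.9381) → (119.2991,119.4674) → (143.3783,180.1312) → (168.6617,127.5230) → (50.4685,98.9457) → (239.2998,36.4088). Closed: final G1 returns to the first vertex.

**Shape 2** — `<rect>` rectangle, stroke `#ff8800` → cut (S854, F1346). Machine vertices: (74.3412,173.9044) → (190.5569,173.9044) → (190.5569,119.1823) → (74.3412,119.1823) → (74.3412,173.9044). Closed: final G1 returns to the first vertex.

**Shape 3** — `<path>` regular polygon, stroke `#ff8800` → cut (S854, F1346). Machine vertices: (149.5623,103.7024) → (132.3367,117.0458) → (129.5916,138.6615) → (142.9350,155.8871) → (164.5507,158.6322) → (181.7763,145.2888) → (184.5214,123.6731) → (171.1780,106.4475) → (149.5623,103.7024). Closed: final G1 returns to the first vertex.

(Gcodetools for Inkscape — laser output)
G21
G90
G00 X239.2998 Y36.4088
M3 S547
G1 X250.0235 Y9.9381 F1708
G1 X119.2991 Y119.4674
G1 X143.3783 Y180.1312
G1 X168.6617 Y127.5230
G1 X50.4685 Y98.9457
G1 X239.2998 Y36.4088
M5
G00 X74.3412 Y173.9044
M3 S854
G1 X190.5569 Y173.9044 F1346
G1 X190.5569 Y119.1823
G1 X74.3412 Y119.1823
G1 X74.3412 Y173.9044
M5
G00 X149.5623 Y103.7024
M3 S854
G1 X132.3367 Y117.0458 F1346
G1 X129.5916 Y138.6615
G1 X142.9350 Y155.8871
G1 X164.5507 Y158.6322
G1 X181.7763 Y145.2888
G1 X184.5214 Y123.6731
G1 X171.1780 Y106.4475
G1 X149.5623 Y103.7024
M5
G00 X0.0000 Y0.0000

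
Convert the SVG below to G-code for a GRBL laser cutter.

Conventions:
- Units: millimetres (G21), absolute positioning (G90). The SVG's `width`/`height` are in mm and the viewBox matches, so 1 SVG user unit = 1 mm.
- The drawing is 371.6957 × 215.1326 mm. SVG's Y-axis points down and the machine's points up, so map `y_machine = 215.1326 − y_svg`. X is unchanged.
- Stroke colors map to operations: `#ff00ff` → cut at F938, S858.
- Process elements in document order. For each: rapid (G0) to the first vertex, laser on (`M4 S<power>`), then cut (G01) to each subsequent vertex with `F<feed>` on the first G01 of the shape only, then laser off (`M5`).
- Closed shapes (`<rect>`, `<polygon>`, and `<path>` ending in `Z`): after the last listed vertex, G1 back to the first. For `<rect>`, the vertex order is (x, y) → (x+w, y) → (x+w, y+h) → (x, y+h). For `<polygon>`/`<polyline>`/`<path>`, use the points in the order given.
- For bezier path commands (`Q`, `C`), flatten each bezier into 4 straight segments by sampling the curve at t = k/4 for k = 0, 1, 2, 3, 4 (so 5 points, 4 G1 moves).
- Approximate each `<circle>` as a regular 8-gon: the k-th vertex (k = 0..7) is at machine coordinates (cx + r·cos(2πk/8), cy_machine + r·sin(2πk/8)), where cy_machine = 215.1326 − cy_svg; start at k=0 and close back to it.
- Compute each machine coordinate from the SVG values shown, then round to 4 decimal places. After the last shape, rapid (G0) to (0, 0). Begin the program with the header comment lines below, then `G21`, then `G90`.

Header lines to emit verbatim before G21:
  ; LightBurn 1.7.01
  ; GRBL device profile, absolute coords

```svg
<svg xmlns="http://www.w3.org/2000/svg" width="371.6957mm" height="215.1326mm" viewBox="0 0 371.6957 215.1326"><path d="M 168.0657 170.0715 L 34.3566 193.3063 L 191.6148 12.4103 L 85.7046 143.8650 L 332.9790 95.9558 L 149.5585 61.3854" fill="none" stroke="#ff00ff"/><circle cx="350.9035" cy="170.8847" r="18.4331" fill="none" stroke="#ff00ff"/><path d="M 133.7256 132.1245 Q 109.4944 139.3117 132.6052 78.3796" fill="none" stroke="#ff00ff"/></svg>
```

1 u = 1 mm; y_m = 215.1326 − y.

[1] `<path>` open polyline, #ff00ff→cut S858 F938: (168.0657,45.0611) → (34.3566,21.8263) → (191.6148,202.7223) → (85.7046,71.2676) → (332.9790,119.1768) → (149.5585,153.7472)

[2] `<circle>` circle, #ff00ff→cut S858 F938: (369.3366,44.2479) → (363.9377,57.2821) → (350.9035,62.6810) → (337.8693,57.2821) → (332.4704,44.2479) → (337.8693,31.2137) → (350.9035,25.8148) → (363.9377,31.2137) → (369.3366,44.2479) (closed)

[3] `<path>` quadratic bezier, #ff00ff→cut S858 F938: (133.7256,83.0081) → (124.5689,83.6720) → (121.3299,92.8507) → (124.0087,110.5444) → (132.6052,136.7530)

; LightBurn 1.7.01
; GRBL device profile, absolute coords
G21
G90
G0 X168.0657 Y45.0611
M4 S858
G01 X34.3566 Y21.8263 F938
G01 X191.6148 Y202.7223
G01 X85.7046 Y71.2676
G01 X332.9790 Y119.1768
G01 X149.5585 Y153.7472
M5
G0 X369.3366 Y44.2479
M4 S858
G01 X363.9377 Y57.2821 F938
G01 X350.9035 Y62.6810
G01 X337.8693 Y57.2821
G01 X332.4704 Y44.2479
G01 X337.8693 Y31.2137
G01 X350.9035 Y25.8148
G01 X363.9377 Y31.2137
G01 X369.3366 Y44.2479
M5
G0 X133.7256 Y83.0081
M4 S858
G01 X124.5689 Y83.6720 F938
G01 X121.3299 Y92.8507
G01 X124.0087 Y110.5444
G01 X132.6052 Y136.7530
M5
G0 X0.0000 Y0.0000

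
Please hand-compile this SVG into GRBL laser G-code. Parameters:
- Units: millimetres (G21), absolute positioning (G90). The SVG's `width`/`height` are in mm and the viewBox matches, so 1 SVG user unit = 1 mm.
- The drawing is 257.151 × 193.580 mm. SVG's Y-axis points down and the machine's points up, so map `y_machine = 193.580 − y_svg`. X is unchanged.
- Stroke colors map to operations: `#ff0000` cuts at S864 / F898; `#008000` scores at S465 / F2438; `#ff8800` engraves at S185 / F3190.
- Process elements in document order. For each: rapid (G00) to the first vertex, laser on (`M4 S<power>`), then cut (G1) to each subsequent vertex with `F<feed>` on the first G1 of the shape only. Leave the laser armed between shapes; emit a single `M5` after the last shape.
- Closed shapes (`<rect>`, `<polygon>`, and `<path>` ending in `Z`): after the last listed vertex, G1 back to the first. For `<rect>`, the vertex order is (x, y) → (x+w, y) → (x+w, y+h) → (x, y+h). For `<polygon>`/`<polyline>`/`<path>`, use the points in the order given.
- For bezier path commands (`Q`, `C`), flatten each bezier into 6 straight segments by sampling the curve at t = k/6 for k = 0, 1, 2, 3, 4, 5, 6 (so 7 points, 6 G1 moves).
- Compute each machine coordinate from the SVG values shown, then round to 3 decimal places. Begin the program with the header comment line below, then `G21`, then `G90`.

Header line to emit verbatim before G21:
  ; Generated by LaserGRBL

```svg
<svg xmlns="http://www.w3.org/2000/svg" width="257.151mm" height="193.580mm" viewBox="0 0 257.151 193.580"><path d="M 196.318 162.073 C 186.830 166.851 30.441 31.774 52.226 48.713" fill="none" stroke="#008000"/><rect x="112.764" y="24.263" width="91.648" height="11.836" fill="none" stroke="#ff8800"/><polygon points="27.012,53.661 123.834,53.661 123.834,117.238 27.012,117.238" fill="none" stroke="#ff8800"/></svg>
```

; Generated by LaserGRBL
G21
G90
G00 X196.318 Y31.507
M4 S465
G1 X180.837 Y39.421 F2438
G1 X149.903 Y62.537
G1 X112.545 Y92.747
G1 X77.793 Y121.944
G1 X54.676 Y142.020
G1 X52.226 Y144.867
G00 X112.764 Y169.317
M4 S185
G1 X204.412 Y169.317 F3190
G1 X204.412 Y157.481
G1 X112.764 Y157.481
G1 X112.764 Y169.317
G00 X27.012 Y139.919
M4 S185
G1 X123.834 Y139.919 F3190
G1 X123.834 Y76.342
G1 X27.012 Y76.342
G1 X27.012 Y139.919
M5

Since the viewBox matches the mm dimensions, user units are millimetres directly. The only transform is the Y-flip y_m = 193.580 − y_svg.

Shape 1 is a cubic bezier drawn with `<path>`. Its stroke #008000 means score at S465, F2438. After flipping Y the toolpath is (196.318,31.507) → (180.837,39.421) → (149.903,62.537) → (112.545,92.747) → (77.793,121.944) → (54.676,142.020) → (52.226,144.867).

Shape 2 is a rectangle drawn with `<rect>`. Its stroke #ff8800 means engrave at S185, F3190. After flipping Y the toolpath is (112.764,169.317) → (204.412,169.317) → (204.412,157.481) → (112.764,157.481) → (112.764,169.317), returning to the start.

Shape 3 is a rectangle drawn with `<polygon>`. Its stroke #ff8800 means engrave at S185, F3190. After flipping Y the toolpath is (27.012,139.919) → (123.834,139.919) → (123.834,76.342) → (27.012,76.342) → (27.012,139.919), returning to the start.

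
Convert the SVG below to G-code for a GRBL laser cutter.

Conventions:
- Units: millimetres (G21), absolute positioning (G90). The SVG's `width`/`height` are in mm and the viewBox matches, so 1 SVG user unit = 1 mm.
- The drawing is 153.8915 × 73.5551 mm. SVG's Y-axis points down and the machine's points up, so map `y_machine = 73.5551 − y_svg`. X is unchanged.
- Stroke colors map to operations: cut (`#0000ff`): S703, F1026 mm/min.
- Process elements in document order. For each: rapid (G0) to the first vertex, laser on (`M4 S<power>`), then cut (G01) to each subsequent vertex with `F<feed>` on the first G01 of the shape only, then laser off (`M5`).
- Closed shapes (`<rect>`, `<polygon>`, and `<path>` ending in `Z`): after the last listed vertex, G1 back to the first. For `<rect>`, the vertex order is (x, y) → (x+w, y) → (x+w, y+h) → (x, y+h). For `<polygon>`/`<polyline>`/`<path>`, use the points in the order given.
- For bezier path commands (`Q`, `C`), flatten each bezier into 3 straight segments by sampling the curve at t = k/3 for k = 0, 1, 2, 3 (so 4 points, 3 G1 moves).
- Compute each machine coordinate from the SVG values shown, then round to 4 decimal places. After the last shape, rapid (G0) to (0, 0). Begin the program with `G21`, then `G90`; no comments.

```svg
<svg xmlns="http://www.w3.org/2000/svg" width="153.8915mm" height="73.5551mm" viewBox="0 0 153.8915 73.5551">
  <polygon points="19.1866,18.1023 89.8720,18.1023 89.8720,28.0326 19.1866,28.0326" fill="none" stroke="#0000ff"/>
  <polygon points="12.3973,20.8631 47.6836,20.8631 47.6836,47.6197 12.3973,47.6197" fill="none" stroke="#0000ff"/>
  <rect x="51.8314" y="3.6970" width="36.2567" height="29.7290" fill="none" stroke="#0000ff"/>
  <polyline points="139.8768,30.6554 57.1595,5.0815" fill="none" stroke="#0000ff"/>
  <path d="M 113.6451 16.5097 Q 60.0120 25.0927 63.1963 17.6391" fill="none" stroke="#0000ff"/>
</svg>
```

Since the viewBox matches the mm dimensions, user units are millimetres directly. The only transform is the Y-flip y_m = 73.5551 − y_svg.

Shape 1 is a rectangle drawn with `<polygon>`. Its stroke #0000ff means cut at S703, F1026. After flipping Y the toolpath is (19.1866,55.4528) → (89.8720,55.4528) → (89.8720,45.5225) → (19.1866,45.5225) → (19.1866,55.4528), returning to the start.

Shape 2 is a rectangle drawn with `<polygon>`. Its stroke #0000ff means cut at S703, F1026. After flipping Y the toolpath is (12.3973,52.6920) → (47.6836,52.6920) → (47.6836,25.9354) → (12.3973,25.9354) → (12.3973,52.6920), returning to the start.

Shape 3 is a rectangle drawn with `<rect>`. Its stroke #0000ff means cut at S703, F1026. After flipping Y the toolpath is (51.8314,69.8581) → (88.0881,69.8581) → (88.0881,40.1291) → (51.8314,40.1291) → (51.8314,69.8581), returning to the start.

Shape 4 is a line segment drawn with `<polyline>`. Its stroke #0000ff means cut at S703, F1026. After flipping Y the toolpath is (139.8768,42.8997) → (57.1595,68.4736).

Shape 5 is a quadratic bezier drawn with `<path>`. Its stroke #0000ff means cut at S703, F1026. After flipping Y the toolpath is (113.6451,57.0454) → (84.2027,53.1052) → (67.3865,52.7288) → (63.1963,55.9160).

G21
G90
G0 X19.1866 Y55.4528
M4 S703
G01 X89.8720 Y55.4528 F1026
G01 X89.8720 Y45.5225
G01 X19.1866 Y45.5225
G01 X19.1866 Y55.4528
M5
G0 X12.3973 Y52.6920
M4 S703
G01 X47.6836 Y52.6920 F1026
G01 X47.6836 Y25.9354
G01 X12.3973 Y25.9354
G01 X12.3973 Y52.6920
M5
G0 X51.8314 Y69.8581
M4 S703
G01 X88.0881 Y69.8581 F1026
G01 X88.0881 Y40.1291
G01 X51.8314 Y40.1291
G01 X51.8314 Y69.8581
M5
G0 X139.8768 Y42.8997
M4 S703
G01 X57.1595 Y68.4736 F1026
M5
G0 X113.6451 Y57.0454
M4 S703
G01 X84.2027 Y53.1052 F1026
G01 X67.3865 Y52.7288
G01 X63.1963 Y55.9160
M5
G0 X0.0000 Y0.0000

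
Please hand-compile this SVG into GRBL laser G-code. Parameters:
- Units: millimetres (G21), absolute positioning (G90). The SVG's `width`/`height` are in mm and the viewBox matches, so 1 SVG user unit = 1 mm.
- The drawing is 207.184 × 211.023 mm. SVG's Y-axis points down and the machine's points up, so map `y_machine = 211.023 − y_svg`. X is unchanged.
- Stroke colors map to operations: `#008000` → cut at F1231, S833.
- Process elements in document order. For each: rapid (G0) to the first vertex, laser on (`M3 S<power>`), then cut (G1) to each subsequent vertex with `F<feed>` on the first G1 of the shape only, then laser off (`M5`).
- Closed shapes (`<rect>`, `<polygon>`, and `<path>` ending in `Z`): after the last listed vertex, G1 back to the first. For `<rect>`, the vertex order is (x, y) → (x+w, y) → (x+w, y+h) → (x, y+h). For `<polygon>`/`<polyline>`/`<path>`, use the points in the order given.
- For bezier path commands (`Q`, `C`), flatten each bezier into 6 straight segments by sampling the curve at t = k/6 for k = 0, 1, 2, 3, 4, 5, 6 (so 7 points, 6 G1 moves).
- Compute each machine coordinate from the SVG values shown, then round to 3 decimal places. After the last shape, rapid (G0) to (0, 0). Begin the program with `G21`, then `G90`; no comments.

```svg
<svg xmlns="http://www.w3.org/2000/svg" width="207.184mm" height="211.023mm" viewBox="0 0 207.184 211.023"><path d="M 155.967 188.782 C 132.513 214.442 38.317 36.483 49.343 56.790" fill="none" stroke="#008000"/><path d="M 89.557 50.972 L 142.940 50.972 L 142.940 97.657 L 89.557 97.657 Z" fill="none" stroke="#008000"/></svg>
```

viewBox `0 0 207.184 211.023` with mm width/height → 1 unit = 1 mm. Flip: y_m = 211.023 − y_svg.

**Shape 1** — `<path>` cubic bezier, stroke `#008000` → cut (S833, F1231). Control points (SVG): P0=(155.967,188.782), P1=(132.513,214.442), P2=(38.317,36.483), P3=(49.343,56.790); sampled at t=k/6. Machine vertices: (155.967,22.241) → (139.159,24.519) → (115.450,49.569) → (89.725,86.230) → (66.874,123.336) → (51.784,149.725) → (49.343,154.233). Open path.

**Shape 2** — `<path>` rectangle, stroke `#008000` → cut (S833, F1231). Machine vertices: (89.557,160.051) → (142.940,160.051) → (142.940,113.366) → (89.557,113.366) → (89.557,160.051). Closed: final G1 returns to the first vertex.

G21
G90
G0 X155.967 Y22.241
M3 S833
G1 X139.159 Y24.519 F1231
G1 X115.450 Y49.569
G1 X89.725 Y86.230
G1 X66.874 Y123.336
G1 X51.784 Y149.725
G1 X49.343 Y154.233
M5
G0 X89.557 Y160.051
M3 S833
G1 X142.940 Y160.051 F1231
G1 X142.940 Y113.366
G1 X89.557 Y113.366
G1 X89.557 Y160.051
M5
G0 X0.000 Y0.000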